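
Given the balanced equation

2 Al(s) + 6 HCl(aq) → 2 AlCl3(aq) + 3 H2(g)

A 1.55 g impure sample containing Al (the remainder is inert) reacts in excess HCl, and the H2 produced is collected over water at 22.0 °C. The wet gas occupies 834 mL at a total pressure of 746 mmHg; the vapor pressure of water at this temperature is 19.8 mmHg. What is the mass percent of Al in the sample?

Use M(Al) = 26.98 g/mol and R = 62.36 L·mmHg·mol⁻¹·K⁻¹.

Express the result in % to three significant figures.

38.2 %

P(H2) = 746 − 19.8 = 726.2 mmHg
n(H2) = PV/RT = (726.2 × 0.8340) / (62.36 × 295.15) = 0.03291 mol
n(Al) = (2/3) × 0.03291 = 0.02194 mol
m(Al) = 0.02194 × 26.98 = 0.5919 g
%Al = 0.5919 / 1.55 × 100 = 38.19%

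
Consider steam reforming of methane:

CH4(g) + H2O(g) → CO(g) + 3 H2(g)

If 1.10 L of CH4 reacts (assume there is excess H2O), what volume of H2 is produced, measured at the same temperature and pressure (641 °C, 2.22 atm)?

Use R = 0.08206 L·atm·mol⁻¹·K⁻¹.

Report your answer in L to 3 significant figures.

3.30 L

At constant T and P, gas volumes are in the mole ratio: V(H2) = (3/1) × 1.10 = 3.300 L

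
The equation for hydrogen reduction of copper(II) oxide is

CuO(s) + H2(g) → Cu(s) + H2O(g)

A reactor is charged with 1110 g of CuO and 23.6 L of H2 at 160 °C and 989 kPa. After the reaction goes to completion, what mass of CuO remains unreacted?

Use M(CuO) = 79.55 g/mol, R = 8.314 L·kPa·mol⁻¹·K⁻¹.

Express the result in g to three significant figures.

594 g

n(CuO) = 1110 / 79.55 = 13.95 mol
n(H2) = PV/RT = (989 × 23.6) / (8.314 × 433.15) = 6.481 mol
For 13.95 mol CuO, stoichiometry requires (1/1) × 13.95 = 13.95 mol H2; 6.481 mol is available, so H2 is limiting.
n(CuO) consumed = (1/1) × 6.481 = 6.481 mol; remaining = 13.95 − 6.481 = 7.469 mol
m(CuO) = 7.469 × 79.55 = 594.2 g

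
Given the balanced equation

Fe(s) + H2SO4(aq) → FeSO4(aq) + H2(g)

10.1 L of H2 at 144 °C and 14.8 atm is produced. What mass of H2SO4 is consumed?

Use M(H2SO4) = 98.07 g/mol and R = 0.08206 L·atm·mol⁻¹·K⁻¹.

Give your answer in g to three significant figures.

n(H2) = PV/RT = (14.8 × 10.1) / (0.08206 × 417.15) = 4.367 mol
n(H2SO4) = (1/1) × 4.367 = 4.367 mol
m(H2SO4) = 4.367 × 98.07 = 428.3 g

428 g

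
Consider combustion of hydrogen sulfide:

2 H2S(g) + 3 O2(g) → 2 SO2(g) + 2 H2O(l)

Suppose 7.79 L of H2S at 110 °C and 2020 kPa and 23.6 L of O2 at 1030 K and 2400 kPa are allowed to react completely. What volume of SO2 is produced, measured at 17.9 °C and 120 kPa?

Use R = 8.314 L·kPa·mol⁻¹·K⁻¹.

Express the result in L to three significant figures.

n(H2S) = PV/RT = (2020 × 7.79) / (8.314 × 383.15) = 4.940 mol
n(O2) = PV/RT = (2400 × 23.6) / (8.314 × 1030) = 6.614 mol
For 4.940 mol H2S, stoichiometry requires (3/2) × 4.940 = 7.410 mol O2; 6.614 mol is available, so O2 is limiting.
n(SO2) = (2/3) × 6.614 = 4.409 mol
V(SO2) = nRT/P = 4.409 × 8.314 × 291.05 / 120 = 88.91 L

88.9 L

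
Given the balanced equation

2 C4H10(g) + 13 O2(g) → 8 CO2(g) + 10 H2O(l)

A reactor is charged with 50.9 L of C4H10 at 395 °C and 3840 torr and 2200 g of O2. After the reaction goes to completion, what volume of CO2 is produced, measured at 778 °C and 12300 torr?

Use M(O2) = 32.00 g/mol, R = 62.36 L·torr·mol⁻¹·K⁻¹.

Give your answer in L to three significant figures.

n(C4H10) = PV/RT = (3840 × 50.9) / (62.36 × 668.15) = 4.691 mol
n(O2) = 2200 / 32.00 = 68.75 mol
For 4.691 mol C4H10, stoichiometry requires (13/2) × 4.691 = 30.49 mol O2; 68.75 mol is available, so C4H10 is limiting.
n(CO2) = (8/2) × 4.691 = 18.76 mol
V(CO2) = nRT/P = 18.76 × 62.36 × 1051.15 / 12300 = 99.98 L

100 L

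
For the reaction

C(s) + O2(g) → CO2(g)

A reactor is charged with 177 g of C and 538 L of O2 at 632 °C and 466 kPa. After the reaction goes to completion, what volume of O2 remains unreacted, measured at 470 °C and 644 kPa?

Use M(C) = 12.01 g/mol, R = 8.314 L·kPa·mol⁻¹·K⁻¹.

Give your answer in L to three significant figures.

n(C) = 177 / 12.01 = 14.74 mol
n(O2) = PV/RT = (466 × 538) / (8.314 × 905.15) = 33.31 mol
For 14.74 mol C, stoichiometry requires (1/1) × 14.74 = 14.74 mol O2; 33.31 mol is available, so C is limiting.
n(O2) consumed = (1/1) × 14.74 = 14.74 mol; remaining = 33.31 − 14.74 = 18.57 mol
V(O2) = nRT/P = 18.57 × 8.314 × 743.15 / 644 = 178.2 L

178 L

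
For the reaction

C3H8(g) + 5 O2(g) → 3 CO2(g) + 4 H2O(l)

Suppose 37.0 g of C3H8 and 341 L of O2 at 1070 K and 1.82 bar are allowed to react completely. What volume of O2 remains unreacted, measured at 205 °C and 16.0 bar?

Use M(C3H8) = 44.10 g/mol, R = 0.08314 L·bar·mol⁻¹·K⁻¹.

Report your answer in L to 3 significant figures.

n(C3H8) = 37.0 / 44.10 = 0.8390 mol
n(O2) = PV/RT = (1.82 × 341) / (0.08314 × 1070) = 6.976 mol
For 0.8390 mol C3H8, stoichiometry requires (5/1) × 0.8390 = 4.195 mol O2; 6.976 mol is available, so C3H8 is limiting.
n(O2) consumed = (5/1) × 0.8390 = 4.195 mol; remaining = 6.976 − 4.195 = 2.781 mol
V(O2) = nRT/P = 2.781 × 0.08314 × 478.15 / 16.0 = 6.910 L

6.91 L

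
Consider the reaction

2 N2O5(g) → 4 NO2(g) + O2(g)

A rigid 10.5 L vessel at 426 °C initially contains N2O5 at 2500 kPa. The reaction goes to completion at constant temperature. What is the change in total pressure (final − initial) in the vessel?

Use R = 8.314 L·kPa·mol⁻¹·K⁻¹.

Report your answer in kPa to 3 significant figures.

At constant T and V, P ∝ n(gas): 2 mol gas → 5 mol gas.
P_final = (5/2) × 2500 = 6250 kPa; ΔP = 6250 − 2500 = 3750 kPa

3750 kPa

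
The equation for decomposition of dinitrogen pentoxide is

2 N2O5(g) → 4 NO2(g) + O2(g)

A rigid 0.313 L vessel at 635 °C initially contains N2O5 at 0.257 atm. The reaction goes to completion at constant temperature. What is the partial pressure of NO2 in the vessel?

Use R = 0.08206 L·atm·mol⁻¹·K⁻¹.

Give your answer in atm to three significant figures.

n(N2O5)₀ = PV/RT = (0.257 × 0.313) / (0.08206 × 908.15) = 0.001079 mol
n(NO2) = (4/2) × 0.001079 = 0.002158 mol
P(NO2) = nRT/V = 0.002158 × 0.08206 × 908.15 / 0.313 = 0.5138 atm

0.514 atm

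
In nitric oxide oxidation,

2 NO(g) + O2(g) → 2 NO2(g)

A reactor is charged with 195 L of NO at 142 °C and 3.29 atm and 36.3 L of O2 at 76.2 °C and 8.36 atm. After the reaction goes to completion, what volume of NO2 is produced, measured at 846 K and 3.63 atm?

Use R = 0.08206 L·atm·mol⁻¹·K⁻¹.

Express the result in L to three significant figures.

n(NO) = PV/RT = (3.29 × 195) / (0.08206 × 415.15) = 18.83 mol
n(O2) = PV/RT = (8.36 × 36.3) / (0.08206 × 349.35) = 10.59 mol
For 18.83 mol NO, stoichiometry requires (1/2) × 18.83 = 9.415 mol O2; 10.59 mol is available, so NO is limiting.
n(NO2) = (2/2) × 18.83 = 18.83 mol
V(NO2) = nRT/P = 18.83 × 0.08206 × 846 / 3.63 = 360.1 L

360 L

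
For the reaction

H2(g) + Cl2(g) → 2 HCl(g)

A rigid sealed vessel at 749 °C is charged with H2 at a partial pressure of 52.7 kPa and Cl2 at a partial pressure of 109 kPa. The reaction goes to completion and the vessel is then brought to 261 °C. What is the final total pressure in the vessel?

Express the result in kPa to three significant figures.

With V and T fixed, P_i ∝ n_i, so the mole ratios apply directly to partial pressures at 749 °C.
P(Cl2) required for 52.7 kPa of H2 = (1/1) × 52.7 = 52.70 kPa; available 109 kPa, so H2 is limiting.
P(Cl2) remaining = 109 − (1/1) × 52.7 = 56.30 kPa
P(gaseous products) = (2)/1 × 52.7 = 105.4 kPa
P_total at 749 °C = 56.30 + 105.4 = 161.7 kPa
Scaling to 261 °C: P = 161.7 × 534.15/1022.15 = 84.50 kPa

84.5 kPa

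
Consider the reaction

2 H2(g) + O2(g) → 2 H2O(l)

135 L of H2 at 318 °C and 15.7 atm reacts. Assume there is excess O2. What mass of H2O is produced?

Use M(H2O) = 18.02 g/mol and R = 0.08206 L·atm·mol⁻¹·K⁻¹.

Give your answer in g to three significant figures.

n(H2) = PV/RT = (15.7 × 135) / (0.08206 × 591.15) = 43.69 mol
n(H2O) = (2/2) × 43.69 = 43.69 mol
m(H2O) = 43.69 × 18.02 = 787.3 g

787 g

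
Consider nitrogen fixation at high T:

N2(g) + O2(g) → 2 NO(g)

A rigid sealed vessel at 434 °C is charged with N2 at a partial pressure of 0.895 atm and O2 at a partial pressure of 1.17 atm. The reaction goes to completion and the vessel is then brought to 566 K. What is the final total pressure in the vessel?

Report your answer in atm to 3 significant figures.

At constant V, partial pressures at 434 °C are proportional to moles, so apply stoichiometry directly to pressures.
P(O2) required for 0.895 atm of N2 = (1/1) × 0.895 = 0.8950 atm; available 1.17 atm, so N2 is limiting.
P(O2) remaining = 1.17 − (1/1) × 0.895 = 0.2750 atm
P(gaseous products) = (2)/1 × 0.895 = 1.790 atm
P_total at 434 °C = 0.2750 + 1.790 = 2.065 atm
Scaling to 566 K: P = 2.065 × 566/707.15 = 1.653 atm

1.65 atm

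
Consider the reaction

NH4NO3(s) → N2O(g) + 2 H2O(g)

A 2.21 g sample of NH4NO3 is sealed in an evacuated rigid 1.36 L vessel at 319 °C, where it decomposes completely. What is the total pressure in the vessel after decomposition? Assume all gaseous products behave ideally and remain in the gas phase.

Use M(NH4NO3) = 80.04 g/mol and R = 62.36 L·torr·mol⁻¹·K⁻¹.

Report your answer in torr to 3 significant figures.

2250 torr

n(NH4NO3) = 2.21 / 80.04 = 0.02761 mol
n(gas produced) = (3/1) × 0.02761 = 0.08283 mol
P = nRT/V = 0.08283 × 62.36 × 592.15 / 1.36 = 2249 torr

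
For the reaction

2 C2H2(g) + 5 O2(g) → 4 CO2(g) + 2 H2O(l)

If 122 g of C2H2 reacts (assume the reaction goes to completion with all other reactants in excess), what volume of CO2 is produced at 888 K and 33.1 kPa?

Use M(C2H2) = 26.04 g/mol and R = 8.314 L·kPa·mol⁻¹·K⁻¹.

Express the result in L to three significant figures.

2090 L

n(C2H2) = 122.0 / 26.04 = 4.685 mol
n(CO2) = (4/2) × 4.685 = 9.370 mol
V = nRT/P = 9.370 × 8.314 × 888 / 33.1 = 2090 L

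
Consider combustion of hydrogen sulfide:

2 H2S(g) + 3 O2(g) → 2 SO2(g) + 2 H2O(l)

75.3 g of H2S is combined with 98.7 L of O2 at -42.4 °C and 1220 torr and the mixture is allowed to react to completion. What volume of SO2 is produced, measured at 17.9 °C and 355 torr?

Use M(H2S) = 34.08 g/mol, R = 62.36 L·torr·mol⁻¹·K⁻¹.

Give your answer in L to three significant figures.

113 L

n(H2S) = 75.3 / 34.08 = 2.210 mol
n(O2) = PV/RT = (1220 × 98.7) / (62.36 × 230.75) = 8.368 mol
For 2.210 mol H2S, stoichiometry requires (3/2) × 2.210 = 3.315 mol O2; 8.368 mol is available, so H2S is limiting.
n(SO2) = (2/2) × 2.210 = 2.210 mol
V(SO2) = nRT/P = 2.210 × 62.36 × 291.05 / 355 = 113.0 L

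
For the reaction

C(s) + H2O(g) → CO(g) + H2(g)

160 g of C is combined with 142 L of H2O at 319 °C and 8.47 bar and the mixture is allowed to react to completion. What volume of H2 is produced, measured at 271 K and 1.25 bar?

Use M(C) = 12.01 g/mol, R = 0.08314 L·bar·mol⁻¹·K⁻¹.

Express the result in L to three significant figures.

n(C) = 160 / 12.01 = 13.32 mol
n(H2O) = PV/RT = (8.47 × 142) / (0.08314 × 592.15) = 24.43 mol
For 13.32 mol C, stoichiometry requires (1/1) × 13.32 = 13.32 mol H2O; 24.43 mol is available, so C is limiting.
n(H2) = (1/1) × 13.32 = 13.32 mol
V(H2) = nRT/P = 13.32 × 0.08314 × 271 / 1.25 = 240.1 L

240 L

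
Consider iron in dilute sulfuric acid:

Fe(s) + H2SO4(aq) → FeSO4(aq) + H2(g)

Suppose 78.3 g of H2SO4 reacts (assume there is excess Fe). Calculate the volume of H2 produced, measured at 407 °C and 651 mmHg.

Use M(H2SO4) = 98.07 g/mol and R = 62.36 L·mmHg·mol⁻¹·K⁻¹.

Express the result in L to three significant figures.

52.0 L

n(H2SO4) = 78.30 / 98.07 = 0.7984 mol
n(H2) = (1/1) × 0.7984 = 0.7984 mol
V = nRT/P = 0.7984 × 62.36 × 680.15 / 651 = 52.02 L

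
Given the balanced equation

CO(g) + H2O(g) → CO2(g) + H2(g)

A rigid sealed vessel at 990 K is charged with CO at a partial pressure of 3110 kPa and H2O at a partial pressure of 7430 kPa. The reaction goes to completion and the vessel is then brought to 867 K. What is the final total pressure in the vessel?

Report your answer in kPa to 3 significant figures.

9230 kPa

At constant V, partial pressures at 990 K are proportional to moles, so apply stoichiometry directly to pressures.
P(H2O) required for 3110 kPa of CO = (1/1) × 3110 = 3110 kPa; available 7430 kPa, so CO is limiting.
P(H2O) remaining = 7430 − (1/1) × 3110 = 4320 kPa
P(gaseous products) = (1+1)/1 × 3110 = 6220 kPa
P_total at 990 K = 4320 + 6220 = 10540 kPa
Scaling to 867 K: P = 10540 × 867/990 = 9230 kPa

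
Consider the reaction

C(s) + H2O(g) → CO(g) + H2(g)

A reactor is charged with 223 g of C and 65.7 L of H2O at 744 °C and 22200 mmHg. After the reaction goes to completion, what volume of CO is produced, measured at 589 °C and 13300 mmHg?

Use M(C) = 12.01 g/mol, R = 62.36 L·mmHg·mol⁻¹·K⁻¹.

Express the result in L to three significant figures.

n(C) = 223 / 12.01 = 18.57 mol
n(H2O) = PV/RT = (22200 × 65.7) / (62.36 × 1017.15) = 22.99 mol
For 18.57 mol C, stoichiometry requires (1/1) × 18.57 = 18.57 mol H2O; 22.99 mol is available, so C is limiting.
n(CO) = (1/1) × 18.57 = 18.57 mol
V(CO) = nRT/P = 18.57 × 62.36 × 862.15 / 13300 = 75.07 L

75.1 L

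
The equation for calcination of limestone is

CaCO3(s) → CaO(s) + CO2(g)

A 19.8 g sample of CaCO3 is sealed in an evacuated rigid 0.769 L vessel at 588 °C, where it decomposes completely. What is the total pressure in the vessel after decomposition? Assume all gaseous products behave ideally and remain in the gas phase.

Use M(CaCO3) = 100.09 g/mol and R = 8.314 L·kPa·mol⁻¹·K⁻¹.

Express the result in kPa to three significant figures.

1840 kPa

n(CaCO3) = 19.8 / 100.09 = 0.1978 mol
n(gas produced) = (1/1) × 0.1978 = 0.1978 mol
P = nRT/V = 0.1978 × 8.314 × 861.15 / 0.769 = 1842 kPa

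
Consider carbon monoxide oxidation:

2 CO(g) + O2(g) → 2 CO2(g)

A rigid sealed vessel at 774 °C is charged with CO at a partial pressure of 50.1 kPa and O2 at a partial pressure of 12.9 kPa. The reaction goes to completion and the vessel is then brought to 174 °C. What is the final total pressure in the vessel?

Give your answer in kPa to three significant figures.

21.4 kPa

At constant V, partial pressures at 774 °C are proportional to moles, so apply stoichiometry directly to pressures.
P(O2) required for 50.1 kPa of CO = (1/2) × 50.1 = 25.05 kPa; available 12.9 kPa, so O2 is limiting.
P(CO) remaining = 50.1 − (2/1) × 12.9 = 24.30 kPa
P(gaseous products) = (2)/1 × 12.9 = 25.80 kPa
P_total at 774 °C = 24.30 + 25.80 = 50.10 kPa
Scaling to 174 °C: P = 50.10 × 447.15/1047.15 = 21.39 kPa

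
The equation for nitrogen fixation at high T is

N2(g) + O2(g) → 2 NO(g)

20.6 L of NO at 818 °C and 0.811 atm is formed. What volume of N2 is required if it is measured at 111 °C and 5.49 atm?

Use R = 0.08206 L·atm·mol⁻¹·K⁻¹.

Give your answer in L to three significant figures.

n(NO) = PV/RT = (0.811 × 20.6) / (0.08206 × 1091.15) = 0.1866 mol
n(N2) = (1/2) × 0.1866 = 0.09330 mol
V = nRT/P = 0.09330 × 0.08206 × 384.15 / 5.49 = 0.5357 L

0.536 L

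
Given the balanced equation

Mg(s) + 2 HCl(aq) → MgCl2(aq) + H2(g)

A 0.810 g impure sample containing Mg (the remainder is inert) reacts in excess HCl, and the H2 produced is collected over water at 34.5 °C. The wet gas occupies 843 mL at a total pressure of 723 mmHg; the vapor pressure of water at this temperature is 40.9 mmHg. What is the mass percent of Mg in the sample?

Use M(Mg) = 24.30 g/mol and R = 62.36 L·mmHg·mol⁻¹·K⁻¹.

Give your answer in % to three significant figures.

89.9 %

P(H2) = 723 − 40.9 = 682.1 mmHg
n(H2) = PV/RT = (682.1 × 0.8430) / (62.36 × 307.65) = 0.02997 mol
n(Mg) = (1/1) × 0.02997 = 0.02997 mol
m(Mg) = 0.02997 × 24.30 = 0.7283 g
%Mg = 0.7283 / 0.810 × 100 = 89.91%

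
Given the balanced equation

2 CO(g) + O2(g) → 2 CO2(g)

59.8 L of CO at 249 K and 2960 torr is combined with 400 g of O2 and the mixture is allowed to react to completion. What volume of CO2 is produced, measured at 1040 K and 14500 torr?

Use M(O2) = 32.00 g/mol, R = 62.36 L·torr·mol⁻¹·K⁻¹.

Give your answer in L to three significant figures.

n(CO) = PV/RT = (2960 × 59.8) / (62.36 × 249) = 11.40 mol
n(O2) = 400 / 32.00 = 12.50 mol
For 11.40 mol CO, stoichiometry requires (1/2) × 11.40 = 5.700 mol O2; 12.50 mol is available, so CO is limiting.
n(CO2) = (2/2) × 11.40 = 11.40 mol
V(CO2) = nRT/P = 11.40 × 62.36 × 1040 / 14500 = 50.99 L

51.0 L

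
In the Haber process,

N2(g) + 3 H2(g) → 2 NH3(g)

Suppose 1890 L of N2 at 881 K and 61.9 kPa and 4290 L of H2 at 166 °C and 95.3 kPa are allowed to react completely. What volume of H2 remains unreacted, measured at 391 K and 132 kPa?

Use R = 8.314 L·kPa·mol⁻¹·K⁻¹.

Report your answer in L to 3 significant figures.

n(N2) = PV/RT = (61.9 × 1890) / (8.314 × 881) = 15.97 mol
n(H2) = PV/RT = (95.3 × 4290) / (8.314 × 439.15) = 112.0 mol
For 15.97 mol N2, stoichiometry requires (3/1) × 15.97 = 47.91 mol H2; 112.0 mol is available, so N2 is limiting.
n(H2) consumed = (3/1) × 15.97 = 47.91 mol; remaining = 112.0 − 47.91 = 64.09 mol
V(H2) = nRT/P = 64.09 × 8.314 × 391 / 132 = 1578 L

1580 L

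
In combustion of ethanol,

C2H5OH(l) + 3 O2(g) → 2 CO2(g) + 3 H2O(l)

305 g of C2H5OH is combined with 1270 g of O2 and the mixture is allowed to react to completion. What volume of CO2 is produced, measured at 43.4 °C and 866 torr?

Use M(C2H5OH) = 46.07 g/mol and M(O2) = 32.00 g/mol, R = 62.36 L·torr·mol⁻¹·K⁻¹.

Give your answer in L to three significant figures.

302 L

n(C2H5OH) = 305 / 46.07 = 6.620 mol
n(O2) = 1270 / 32.00 = 39.69 mol
For 6.620 mol C2H5OH, stoichiometry requires (3/1) × 6.620 = 19.86 mol O2; 39.69 mol is available, so C2H5OH is limiting.
n(CO2) = (2/1) × 6.620 = 13.24 mol
V(CO2) = nRT/P = 13.24 × 62.36 × 316.55 / 866 = 301.8 L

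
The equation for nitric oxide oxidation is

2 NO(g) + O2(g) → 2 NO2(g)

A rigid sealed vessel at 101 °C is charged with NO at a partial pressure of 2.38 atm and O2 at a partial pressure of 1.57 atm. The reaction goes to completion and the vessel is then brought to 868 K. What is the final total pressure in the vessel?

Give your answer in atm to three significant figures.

6.40 atm

Because the vessel is rigid and T is held at 101 °C, work the stoichiometry in partial pressures (P_i = n_iRT/V).
P(O2) required for 2.38 atm of NO = (1/2) × 2.38 = 1.190 atm; available 1.57 atm, so NO is limiting.
P(O2) remaining = 1.57 − (1/2) × 2.38 = 0.3800 atm
P(gaseous products) = (2)/2 × 2.38 = 2.380 atm
P_total at 101 °C = 0.3800 + 2.380 = 2.760 atm
Scaling to 868 K: P = 2.760 × 868/374.15 = 6.403 atm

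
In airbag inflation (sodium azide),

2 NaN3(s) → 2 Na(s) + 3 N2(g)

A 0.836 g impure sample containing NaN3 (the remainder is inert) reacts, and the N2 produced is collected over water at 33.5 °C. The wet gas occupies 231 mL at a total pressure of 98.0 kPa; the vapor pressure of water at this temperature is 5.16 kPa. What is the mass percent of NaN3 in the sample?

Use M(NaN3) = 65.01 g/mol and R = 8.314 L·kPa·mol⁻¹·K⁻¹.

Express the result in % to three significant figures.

P(N2) = 98.0 − 5.16 = 92.84 kPa
n(N2) = PV/RT = (92.84 × 0.2310) / (8.314 × 306.65) = 0.008412 mol
n(NaN3) = (2/3) × 0.008412 = 0.005608 mol
m(NaN3) = 0.005608 × 65.01 = 0.3646 g
%NaN3 = 0.3646 / 0.836 × 100 = 43.61%

43.6 %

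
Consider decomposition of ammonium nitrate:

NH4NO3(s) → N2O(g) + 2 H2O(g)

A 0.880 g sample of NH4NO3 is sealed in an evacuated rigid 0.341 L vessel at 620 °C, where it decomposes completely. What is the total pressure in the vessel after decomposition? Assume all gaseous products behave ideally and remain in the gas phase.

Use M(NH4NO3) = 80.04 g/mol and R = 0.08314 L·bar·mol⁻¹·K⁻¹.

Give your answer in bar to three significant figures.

7.18 bar

n(NH4NO3) = 0.880 / 80.04 = 0.01099 mol
n(gas produced) = (3/1) × 0.01099 = 0.03297 mol
P = nRT/V = 0.03297 × 0.08314 × 893.15 / 0.341 = 7.180 bar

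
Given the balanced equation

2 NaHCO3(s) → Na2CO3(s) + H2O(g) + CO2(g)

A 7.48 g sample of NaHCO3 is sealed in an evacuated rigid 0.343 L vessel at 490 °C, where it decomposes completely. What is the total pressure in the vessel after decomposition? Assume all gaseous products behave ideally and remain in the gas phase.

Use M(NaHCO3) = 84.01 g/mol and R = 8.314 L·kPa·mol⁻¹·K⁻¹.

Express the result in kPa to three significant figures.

n(NaHCO3) = 7.48 / 84.01 = 0.08904 mol
n(gas produced) = (2/2) × 0.08904 = 0.08904 mol
P = nRT/V = 0.08904 × 8.314 × 763.15 / 0.343 = 1647 kPa

1650 kPa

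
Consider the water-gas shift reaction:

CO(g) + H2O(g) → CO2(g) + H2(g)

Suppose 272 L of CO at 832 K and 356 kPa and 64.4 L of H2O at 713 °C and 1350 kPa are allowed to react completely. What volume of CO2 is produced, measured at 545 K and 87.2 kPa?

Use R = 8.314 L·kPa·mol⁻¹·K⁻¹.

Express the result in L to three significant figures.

551 L

n(CO) = PV/RT = (356 × 272) / (8.314 × 832) = 14.00 mol
n(H2O) = PV/RT = (1350 × 64.4) / (8.314 × 986.15) = 10.60 mol
For 14.00 mol CO, stoichiometry requires (1/1) × 14.00 = 14.00 mol H2O; 10.60 mol is available, so H2O is limiting.
n(CO2) = (1/1) × 10.60 = 10.60 mol
V(CO2) = nRT/P = 10.60 × 8.314 × 545 / 87.2 = 550.8 L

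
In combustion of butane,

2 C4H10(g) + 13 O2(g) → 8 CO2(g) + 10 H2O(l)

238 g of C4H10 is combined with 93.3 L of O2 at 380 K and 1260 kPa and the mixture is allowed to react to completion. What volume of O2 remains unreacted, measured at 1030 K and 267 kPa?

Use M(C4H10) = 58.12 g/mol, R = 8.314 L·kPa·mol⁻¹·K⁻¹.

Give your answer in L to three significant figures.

340 L

n(C4H10) = 238 / 58.12 = 4.095 mol
n(O2) = PV/RT = (1260 × 93.3) / (8.314 × 380) = 37.21 mol
For 4.095 mol C4H10, stoichiometry requires (13/2) × 4.095 = 26.62 mol O2; 37.21 mol is available, so C4H10 is limiting.
n(O2) consumed = (13/2) × 4.095 = 26.62 mol; remaining = 37.21 − 26.62 = 10.59 mol
V(O2) = nRT/P = 10.59 × 8.314 × 1030 / 267 = 339.7 L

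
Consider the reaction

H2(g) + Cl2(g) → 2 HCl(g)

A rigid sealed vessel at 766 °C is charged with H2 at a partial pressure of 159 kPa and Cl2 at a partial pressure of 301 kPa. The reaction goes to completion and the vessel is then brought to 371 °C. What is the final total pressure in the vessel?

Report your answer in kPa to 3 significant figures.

285 kPa

Because the vessel is rigid and T is held at 766 °C, work the stoichiometry in partial pressures (P_i = n_iRT/V).
P(Cl2) required for 159 kPa of H2 = (1/1) × 159 = 159.0 kPa; available 301 kPa, so H2 is limiting.
P(Cl2) remaining = 301 − (1/1) × 159 = 142.0 kPa
P(gaseous products) = (2)/1 × 159 = 318.0 kPa
P_total at 766 °C = 142.0 + 318.0 = 460.0 kPa
Scaling to 371 °C: P = 460.0 × 644.15/1039.15 = 285.1 kPa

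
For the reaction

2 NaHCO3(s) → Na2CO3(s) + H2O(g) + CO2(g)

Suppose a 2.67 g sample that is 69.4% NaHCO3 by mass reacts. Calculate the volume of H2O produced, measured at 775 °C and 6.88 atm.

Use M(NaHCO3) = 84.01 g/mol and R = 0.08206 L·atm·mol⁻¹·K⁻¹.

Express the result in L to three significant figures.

mass of NaHCO3 = 2.67 × 69.4/100 = 1.853 g
n(NaHCO3) = 1.853 / 84.01 = 0.02206 mol
n(H2O) = (1/2) × 0.02206 = 0.01103 mol
V = nRT/P = 0.01103 × 0.08206 × 1048.15 / 6.88 = 0.1379 L

0.138 L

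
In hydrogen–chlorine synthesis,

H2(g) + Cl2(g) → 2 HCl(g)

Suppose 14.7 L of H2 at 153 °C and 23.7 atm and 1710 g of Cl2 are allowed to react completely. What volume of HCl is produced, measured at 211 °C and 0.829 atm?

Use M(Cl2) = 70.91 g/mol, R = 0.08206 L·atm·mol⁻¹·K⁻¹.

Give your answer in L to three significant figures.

n(H2) = PV/RT = (23.7 × 14.7) / (0.08206 × 426.15) = 9.963 mol
n(Cl2) = 1710 / 70.91 = 24.12 mol
For 9.963 mol H2, stoichiometry requires (1/1) × 9.963 = 9.963 mol Cl2; 24.12 mol is available, so H2 is limiting.
n(HCl) = (2/1) × 9.963 = 19.93 mol
V(HCl) = nRT/P = 19.93 × 0.08206 × 484.15 / 0.829 = 955.1 L

955 L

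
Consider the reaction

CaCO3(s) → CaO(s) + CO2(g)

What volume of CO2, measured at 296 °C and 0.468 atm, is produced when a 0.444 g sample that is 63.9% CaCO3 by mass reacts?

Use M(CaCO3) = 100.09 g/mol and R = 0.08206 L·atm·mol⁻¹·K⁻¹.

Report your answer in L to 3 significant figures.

0.283 L

mass of CaCO3 = 0.444 × 63.9/100 = 0.2837 g
n(CaCO3) = 0.2837 / 100.09 = 0.002834 mol
n(CO2) = (1/1) × 0.002834 = 0.002834 mol
V = nRT/P = 0.002834 × 0.08206 × 569.15 / 0.468 = 0.2828 L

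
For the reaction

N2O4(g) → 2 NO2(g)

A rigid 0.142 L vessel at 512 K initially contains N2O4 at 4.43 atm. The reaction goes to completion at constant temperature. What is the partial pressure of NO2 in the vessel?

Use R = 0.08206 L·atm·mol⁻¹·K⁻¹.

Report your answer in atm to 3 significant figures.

8.86 atm

n(N2O4)₀ = PV/RT = (4.43 × 0.142) / (0.08206 × 512) = 0.01497 mol
n(NO2) = (2/1) × 0.01497 = 0.02994 mol
P(NO2) = nRT/V = 0.02994 × 0.08206 × 512 / 0.142 = 8.859 atm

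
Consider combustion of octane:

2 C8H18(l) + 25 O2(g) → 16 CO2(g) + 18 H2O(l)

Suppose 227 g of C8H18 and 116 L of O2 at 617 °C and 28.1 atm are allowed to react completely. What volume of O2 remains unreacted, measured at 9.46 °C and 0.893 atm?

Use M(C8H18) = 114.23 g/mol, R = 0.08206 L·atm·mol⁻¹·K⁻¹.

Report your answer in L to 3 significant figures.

n(C8H18) = 227 / 114.23 = 1.987 mol
n(O2) = PV/RT = (28.1 × 116) / (0.08206 × 890.15) = 44.62 mol
For 1.987 mol C8H18, stoichiometry requires (25/2) × 1.987 = 24.84 mol O2; 44.62 mol is available, so C8H18 is limiting.
n(O2) consumed = (25/2) × 1.987 = 24.84 mol; remaining = 44.62 − 24.84 = 19.78 mol
V(O2) = nRT/P = 19.78 × 0.08206 × 282.61 / 0.893 = 513.7 L

514 L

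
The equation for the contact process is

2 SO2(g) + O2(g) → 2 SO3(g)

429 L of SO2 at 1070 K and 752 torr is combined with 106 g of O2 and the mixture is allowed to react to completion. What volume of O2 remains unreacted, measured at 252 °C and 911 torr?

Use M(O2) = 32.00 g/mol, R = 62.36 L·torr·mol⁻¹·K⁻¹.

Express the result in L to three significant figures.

n(SO2) = PV/RT = (752 × 429) / (62.36 × 1070) = 4.835 mol
n(O2) = 106 / 32.00 = 3.312 mol
For 4.835 mol SO2, stoichiometry requires (1/2) × 4.835 = 2.417 mol O2; 3.312 mol is available, so SO2 is limiting.
n(O2) consumed = (1/2) × 4.835 = 2.417 mol; remaining = 3.312 − 2.417 = 0.8950 mol
V(O2) = nRT/P = 0.8950 × 62.36 × 525.15 / 911 = 32.17 L

32.2 L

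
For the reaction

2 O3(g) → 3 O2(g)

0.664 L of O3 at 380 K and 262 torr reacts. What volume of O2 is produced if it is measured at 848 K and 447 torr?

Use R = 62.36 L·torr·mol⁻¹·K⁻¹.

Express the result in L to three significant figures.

n(O3) = PV/RT = (262 × 0.664) / (62.36 × 380) = 0.007341 mol
n(O2) = (3/2) × 0.007341 = 0.01101 mol
V = nRT/P = 0.01101 × 62.36 × 848 / 447 = 1.303 L

1.30 L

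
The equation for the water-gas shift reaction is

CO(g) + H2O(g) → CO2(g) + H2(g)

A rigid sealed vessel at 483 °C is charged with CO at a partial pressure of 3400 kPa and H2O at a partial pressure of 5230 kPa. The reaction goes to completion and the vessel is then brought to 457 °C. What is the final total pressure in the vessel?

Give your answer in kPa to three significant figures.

8330 kPa

With V and T fixed, P_i ∝ n_i, so the mole ratios apply directly to partial pressures at 483 °C.
P(H2O) required for 3400 kPa of CO = (1/1) × 3400 = 3400 kPa; available 5230 kPa, so CO is limiting.
P(H2O) remaining = 5230 − (1/1) × 3400 = 1830 kPa
P(gaseous products) = (1+1)/1 × 3400 = 6800 kPa
P_total at 483 °C = 1830 + 6800 = 8630 kPa
Scaling to 457 °C: P = 8630 × 730.15/756.15 = 8333 kPa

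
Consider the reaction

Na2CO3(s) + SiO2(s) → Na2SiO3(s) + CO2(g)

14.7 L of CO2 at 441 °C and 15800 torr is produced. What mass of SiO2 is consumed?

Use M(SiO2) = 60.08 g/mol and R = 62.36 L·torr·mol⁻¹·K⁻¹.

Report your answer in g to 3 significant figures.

313 g

n(CO2) = PV/RT = (15800 × 14.7) / (62.36 × 714.15) = 5.215 mol
n(SiO2) = (1/1) × 5.215 = 5.215 mol
m(SiO2) = 5.215 × 60.08 = 313.3 g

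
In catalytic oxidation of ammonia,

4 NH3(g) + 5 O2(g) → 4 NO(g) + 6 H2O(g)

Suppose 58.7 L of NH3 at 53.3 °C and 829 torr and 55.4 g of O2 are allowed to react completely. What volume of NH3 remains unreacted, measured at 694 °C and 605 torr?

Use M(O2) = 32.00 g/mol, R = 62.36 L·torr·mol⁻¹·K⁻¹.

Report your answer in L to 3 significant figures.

100 L

n(NH3) = PV/RT = (829 × 58.7) / (62.36 × 326.45) = 2.390 mol
n(O2) = 55.4 / 32.00 = 1.731 mol
For 2.390 mol NH3, stoichiometry requires (5/4) × 2.390 = 2.988 mol O2; 1.731 mol is available, so O2 is limiting.
n(NH3) consumed = (4/5) × 1.731 = 1.385 mol; remaining = 2.390 − 1.385 = 1.005 mol
V(NH3) = nRT/P = 1.005 × 62.36 × 967.15 / 605 = 100.2 L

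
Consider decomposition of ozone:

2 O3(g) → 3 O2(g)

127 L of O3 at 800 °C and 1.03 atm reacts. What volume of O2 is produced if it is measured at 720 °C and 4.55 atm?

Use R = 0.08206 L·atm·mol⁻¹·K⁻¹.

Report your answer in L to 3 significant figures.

39.9 L

n(O3) = PV/RT = (1.03 × 127) / (0.08206 × 1073.15) = 1.485 mol
n(O2) = (3/2) × 1.485 = 2.228 mol
V = nRT/P = 2.228 × 0.08206 × 993.15 / 4.55 = 39.91 L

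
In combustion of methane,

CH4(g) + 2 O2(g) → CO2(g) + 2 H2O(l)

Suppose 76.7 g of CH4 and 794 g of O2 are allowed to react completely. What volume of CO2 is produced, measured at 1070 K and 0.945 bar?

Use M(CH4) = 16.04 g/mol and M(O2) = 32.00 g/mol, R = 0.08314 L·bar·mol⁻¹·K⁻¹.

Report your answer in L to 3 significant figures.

450 L

n(CH4) = 76.7 / 16.04 = 4.782 mol
n(O2) = 794 / 32.00 = 24.81 mol
For 4.782 mol CH4, stoichiometry requires (2/1) × 4.782 = 9.564 mol O2; 24.81 mol is available, so CH4 is limiting.
n(CO2) = (1/1) × 4.782 = 4.782 mol
V(CO2) = nRT/P = 4.782 × 0.08314 × 1070 / 0.945 = 450.2 L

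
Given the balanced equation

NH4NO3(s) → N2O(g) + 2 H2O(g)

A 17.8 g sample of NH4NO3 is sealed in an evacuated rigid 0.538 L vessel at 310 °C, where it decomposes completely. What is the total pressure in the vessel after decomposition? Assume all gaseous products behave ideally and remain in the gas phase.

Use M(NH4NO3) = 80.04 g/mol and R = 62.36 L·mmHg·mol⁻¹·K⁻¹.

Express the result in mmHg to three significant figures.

45100 mmHg

n(NH4NO3) = 17.8 / 80.04 = 0.2224 mol
n(gas produced) = (3/1) × 0.2224 = 0.6672 mol
P = nRT/V = 0.6672 × 62.36 × 583.15 / 0.538 = 45100 mmHg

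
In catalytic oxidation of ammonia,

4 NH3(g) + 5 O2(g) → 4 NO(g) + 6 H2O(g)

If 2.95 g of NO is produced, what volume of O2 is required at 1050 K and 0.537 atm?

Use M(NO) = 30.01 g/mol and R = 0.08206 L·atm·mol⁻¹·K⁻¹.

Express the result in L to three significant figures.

n(NO) = 2.950 / 30.01 = 0.09830 mol
n(O2) = (5/4) × 0.09830 = 0.1229 mol
V = nRT/P = 0.1229 × 0.08206 × 1050 / 0.537 = 19.72 L

19.7 L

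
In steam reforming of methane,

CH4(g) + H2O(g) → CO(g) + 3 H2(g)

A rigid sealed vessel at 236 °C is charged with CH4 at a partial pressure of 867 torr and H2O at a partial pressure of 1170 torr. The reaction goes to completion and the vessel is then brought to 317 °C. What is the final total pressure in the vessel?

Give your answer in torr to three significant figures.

At constant V, partial pressures at 236 °C are proportional to moles, so apply stoichiometry directly to pressures.
P(H2O) required for 867 torr of CH4 = (1/1) × 867 = 867.0 torr; available 1170 torr, so CH4 is limiting.
P(H2O) remaining = 1170 − (1/1) × 867 = 303.0 torr
P(gaseous products) = (1+3)/1 × 867 = 3468 torr
P_total at 236 °C = 303.0 + 3468 = 3771 torr
Scaling to 317 °C: P = 3771 × 590.15/509.15 = 4371 torr

4370 torr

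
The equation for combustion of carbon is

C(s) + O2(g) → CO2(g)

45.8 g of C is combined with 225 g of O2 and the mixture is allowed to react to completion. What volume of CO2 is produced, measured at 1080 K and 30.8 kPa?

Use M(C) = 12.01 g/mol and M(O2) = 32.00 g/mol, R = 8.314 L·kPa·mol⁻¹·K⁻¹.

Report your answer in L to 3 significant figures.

1110 L

n(C) = 45.8 / 12.01 = 3.813 mol
n(O2) = 225 / 32.00 = 7.031 mol
For 3.813 mol C, stoichiometry requires (1/1) × 3.813 = 3.813 mol O2; 7.031 mol is available, so C is limiting.
n(CO2) = (1/1) × 3.813 = 3.813 mol
V(CO2) = nRT/P = 3.813 × 8.314 × 1080 / 30.8 = 1112 L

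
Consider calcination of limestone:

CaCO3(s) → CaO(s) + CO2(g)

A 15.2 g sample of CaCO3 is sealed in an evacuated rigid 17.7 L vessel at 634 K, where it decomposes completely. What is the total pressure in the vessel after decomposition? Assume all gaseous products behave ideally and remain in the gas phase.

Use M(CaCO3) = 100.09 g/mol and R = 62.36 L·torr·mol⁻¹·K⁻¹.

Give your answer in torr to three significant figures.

339 torr

n(CaCO3) = 15.2 / 100.09 = 0.1519 mol
n(gas produced) = (1/1) × 0.1519 = 0.1519 mol
P = nRT/V = 0.1519 × 62.36 × 634 / 17.7 = 339.3 torr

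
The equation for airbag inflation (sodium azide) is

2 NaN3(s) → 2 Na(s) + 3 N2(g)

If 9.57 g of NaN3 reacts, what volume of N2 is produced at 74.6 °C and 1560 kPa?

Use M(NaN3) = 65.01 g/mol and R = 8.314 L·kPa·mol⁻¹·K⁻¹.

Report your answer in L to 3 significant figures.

0.409 L

n(NaN3) = 9.570 / 65.01 = 0.1472 mol
n(N2) = (3/2) × 0.1472 = 0.2208 mol
V = nRT/P = 0.2208 × 8.314 × 347.75 / 1560 = 0.4092 L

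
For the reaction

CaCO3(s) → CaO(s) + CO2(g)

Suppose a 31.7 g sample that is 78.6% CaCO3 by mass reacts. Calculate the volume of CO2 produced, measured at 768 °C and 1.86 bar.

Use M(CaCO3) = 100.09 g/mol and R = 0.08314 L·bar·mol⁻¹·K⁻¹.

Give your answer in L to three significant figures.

mass of CaCO3 = 31.7 × 78.6/100 = 24.92 g
n(CaCO3) = 24.92 / 100.09 = 0.2490 mol
n(CO2) = (1/1) × 0.2490 = 0.2490 mol
V = nRT/P = 0.2490 × 0.08314 × 1041.15 / 1.86 = 11.59 L

11.6 L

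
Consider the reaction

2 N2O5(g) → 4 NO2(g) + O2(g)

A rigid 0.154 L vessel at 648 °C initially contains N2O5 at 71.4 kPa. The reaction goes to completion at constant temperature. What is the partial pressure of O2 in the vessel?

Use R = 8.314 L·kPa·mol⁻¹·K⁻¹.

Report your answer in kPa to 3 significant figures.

n(N2O5)₀ = PV/RT = (71.4 × 0.154) / (8.314 × 921.15) = 0.001436 mol
n(O2) = (1/2) × 0.001436 = 0.0007180 mol
P(O2) = nRT/V = 0.0007180 × 8.314 × 921.15 / 0.154 = 35.71 kPa

35.7 kPa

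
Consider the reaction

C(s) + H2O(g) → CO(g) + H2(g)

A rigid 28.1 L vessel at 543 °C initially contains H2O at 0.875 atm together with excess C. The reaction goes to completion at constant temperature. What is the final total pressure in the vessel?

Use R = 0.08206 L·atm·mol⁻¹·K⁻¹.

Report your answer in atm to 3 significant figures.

1.75 atm

Since T and V are fixed, P_final/P_initial = n_final/n_initial = 2/1.
P_final = (2/1) × 0.875 = 1.750 atm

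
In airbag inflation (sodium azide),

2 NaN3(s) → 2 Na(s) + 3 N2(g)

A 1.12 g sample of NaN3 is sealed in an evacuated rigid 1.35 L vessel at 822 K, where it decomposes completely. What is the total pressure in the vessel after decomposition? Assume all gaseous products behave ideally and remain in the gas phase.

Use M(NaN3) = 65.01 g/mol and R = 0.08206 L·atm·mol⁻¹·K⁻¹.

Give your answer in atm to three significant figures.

1.29 atm

n(NaN3) = 1.12 / 65.01 = 0.01723 mol
n(gas produced) = (3/2) × 0.01723 = 0.02584 mol
P = nRT/V = 0.02584 × 0.08206 × 822 / 1.35 = 1.291 atm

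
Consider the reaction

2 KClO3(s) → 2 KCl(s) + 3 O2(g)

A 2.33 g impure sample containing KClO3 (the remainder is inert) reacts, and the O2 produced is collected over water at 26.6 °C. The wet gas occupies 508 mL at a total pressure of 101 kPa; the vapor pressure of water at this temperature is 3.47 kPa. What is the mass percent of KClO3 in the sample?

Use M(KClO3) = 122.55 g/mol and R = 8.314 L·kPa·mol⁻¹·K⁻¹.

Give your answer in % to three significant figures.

P(O2) = 101 − 3.47 = 97.53 kPa
n(O2) = PV/RT = (97.53 × 0.5080) / (8.314 × 299.75) = 0.01988 mol
n(KClO3) = (2/3) × 0.01988 = 0.01325 mol
m(KClO3) = 0.01325 × 122.55 = 1.624 g
%KClO3 = 1.624 / 2.33 × 100 = 69.70%

69.7 %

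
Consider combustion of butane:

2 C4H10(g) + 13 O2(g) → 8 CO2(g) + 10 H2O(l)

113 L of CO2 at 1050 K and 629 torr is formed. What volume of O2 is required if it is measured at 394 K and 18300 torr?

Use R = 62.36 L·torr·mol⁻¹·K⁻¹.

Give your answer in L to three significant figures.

n(CO2) = PV/RT = (629 × 113) / (62.36 × 1050) = 1.086 mol
n(O2) = (13/8) × 1.086 = 1.765 mol
V = nRT/P = 1.765 × 62.36 × 394 / 18300 = 2.370 L

2.37 L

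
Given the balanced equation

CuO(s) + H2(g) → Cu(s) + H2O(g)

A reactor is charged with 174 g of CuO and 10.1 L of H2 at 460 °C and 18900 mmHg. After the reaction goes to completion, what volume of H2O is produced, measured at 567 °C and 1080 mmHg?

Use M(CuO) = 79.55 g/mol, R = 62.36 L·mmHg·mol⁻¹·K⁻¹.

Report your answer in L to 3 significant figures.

106 L

n(CuO) = 174 / 79.55 = 2.187 mol
n(H2) = PV/RT = (18900 × 10.1) / (62.36 × 733.15) = 4.175 mol
For 2.187 mol CuO, stoichiometry requires (1/1) × 2.187 = 2.187 mol H2; 4.175 mol is available, so CuO is limiting.
n(H2O) = (1/1) × 2.187 = 2.187 mol
V(H2O) = nRT/P = 2.187 × 62.36 × 840.15 / 1080 = 106.1 L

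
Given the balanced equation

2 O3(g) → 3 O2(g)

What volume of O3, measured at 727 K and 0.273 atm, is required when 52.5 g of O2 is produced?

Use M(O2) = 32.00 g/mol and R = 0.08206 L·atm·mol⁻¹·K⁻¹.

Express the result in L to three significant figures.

239 L

n(O2) = 52.50 / 32.00 = 1.641 mol
n(O3) = (2/3) × 1.641 = 1.094 mol
V = nRT/P = 1.094 × 0.08206 × 727 / 0.273 = 239.1 L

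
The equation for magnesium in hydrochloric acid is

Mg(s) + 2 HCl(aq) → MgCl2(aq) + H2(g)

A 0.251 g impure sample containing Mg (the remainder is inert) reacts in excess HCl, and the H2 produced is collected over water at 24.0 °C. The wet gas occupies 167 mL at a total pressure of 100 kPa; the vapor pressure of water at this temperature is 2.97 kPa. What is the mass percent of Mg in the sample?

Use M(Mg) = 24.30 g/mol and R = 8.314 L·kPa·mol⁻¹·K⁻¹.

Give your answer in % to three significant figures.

P(H2) = 100 − 2.97 = 97.03 kPa
n(H2) = PV/RT = (97.03 × 0.1670) / (8.314 × 297.15) = 0.006559 mol
n(Mg) = (1/1) × 0.006559 = 0.006559 mol
m(Mg) = 0.006559 × 24.30 = 0.1594 g
%Mg = 0.1594 / 0.251 × 100 = 63.51%

63.5 %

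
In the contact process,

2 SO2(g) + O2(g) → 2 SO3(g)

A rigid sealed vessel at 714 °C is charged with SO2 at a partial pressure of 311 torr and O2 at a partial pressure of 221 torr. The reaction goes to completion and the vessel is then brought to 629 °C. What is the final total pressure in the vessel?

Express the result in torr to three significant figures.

With V and T fixed, P_i ∝ n_i, so the mole ratios apply directly to partial pressures at 714 °C.
P(O2) required for 311 torr of SO2 = (1/2) × 311 = 155.5 torr; available 221 torr, so SO2 is limiting.
P(O2) remaining = 221 − (1/2) × 311 = 65.50 torr
P(gaseous products) = (2)/2 × 311 = 311.0 torr
P_total at 714 °C = 65.50 + 311.0 = 376.5 torr
Scaling to 629 °C: P = 376.5 × 902.15/987.15 = 344.1 torr

344 torr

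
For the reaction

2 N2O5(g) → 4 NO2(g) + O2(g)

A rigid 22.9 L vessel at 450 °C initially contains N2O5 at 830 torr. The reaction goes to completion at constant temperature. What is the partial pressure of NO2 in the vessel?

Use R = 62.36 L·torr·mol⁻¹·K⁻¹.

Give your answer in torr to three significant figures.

1660 torr

n(N2O5)₀ = PV/RT = (830 × 22.9) / (62.36 × 723.15) = 0.4215 mol
n(NO2) = (4/2) × 0.4215 = 0.8430 mol
P(NO2) = nRT/V = 0.8430 × 62.36 × 723.15 / 22.9 = 1660 torr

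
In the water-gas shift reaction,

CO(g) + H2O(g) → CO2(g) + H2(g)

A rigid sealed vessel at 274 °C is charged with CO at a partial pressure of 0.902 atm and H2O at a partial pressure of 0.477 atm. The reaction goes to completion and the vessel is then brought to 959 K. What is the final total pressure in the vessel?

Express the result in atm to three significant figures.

With V and T fixed, P_i ∝ n_i, so the mole ratios apply directly to partial pressures at 274 °C.
P(H2O) required for 0.902 atm of CO = (1/1) × 0.902 = 0.9020 atm; available 0.477 atm, so H2O is limiting.
P(CO) remaining = 0.902 − (1/1) × 0.477 = 0.4250 atm
P(gaseous products) = (1+1)/1 × 0.477 = 0.9540 atm
P_total at 274 °C = 0.4250 + 0.9540 = 1.379 atm
Scaling to 959 K: P = 1.379 × 959/547.15 = 2.417 atm

2.42 atm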